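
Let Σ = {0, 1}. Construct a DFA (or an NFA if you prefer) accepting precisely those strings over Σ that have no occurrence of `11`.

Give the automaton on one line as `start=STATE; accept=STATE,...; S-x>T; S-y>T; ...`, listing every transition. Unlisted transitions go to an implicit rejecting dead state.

This is the complement of 'contains `11`'. Use the same substring-matching states — q0 through q2 holding how much of `11` has just been matched — but flip the accepting set: everything except the trap q2 accepts.
3 states suffice.
        0   1  
>* q0   q0  q1 
 * q1   q0  q2 
   q2   q2  q2 
(> = start, * = accepting)

start=q0; accept=q0,q1; q0-0>q0; q0-1>q1; q1-0>q0; q1-1>q2; q2-0>q2; q2-1>q2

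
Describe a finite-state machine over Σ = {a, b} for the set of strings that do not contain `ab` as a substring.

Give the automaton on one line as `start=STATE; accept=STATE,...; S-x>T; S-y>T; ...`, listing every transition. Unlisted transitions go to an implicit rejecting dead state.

start=s0; accept=s0,s1; s0-a>s1; s0-b>s0; s1-a>s1; s1-b>s2; s2-a>s2; s2-b>s2

Track partial matches of the forbidden pattern `ab`. State s2 is a dead state reached once `ab` has occurred; every other state accepts. s0 means no part of `ab` is currently matched.
A 3-state machine:
        a   b  
>* s0   s1  s0 
 * s1   s1  s2 
   s2   s2  s2 
(> = start, * = accepting)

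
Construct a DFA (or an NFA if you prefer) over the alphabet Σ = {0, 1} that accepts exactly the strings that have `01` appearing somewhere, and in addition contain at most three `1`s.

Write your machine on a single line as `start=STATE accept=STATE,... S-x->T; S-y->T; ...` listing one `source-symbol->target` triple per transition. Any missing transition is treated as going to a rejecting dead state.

start=S0; accept=S3,S6,S9; S0-0->S1; S0-1->S2; S1-0->S1; S1-1->S3; S2-0->S4; S2-1->S5; S3-0->S3; S3-1->S6; S4-0->S4; S4-1->S6; S5-0->S7; S5-1->S8; S6-0->S6; S6-1->S9; S7-0->S7; S7-1->S9; S8-0->S8; S8-1->S8; S9-0->S9; S9-1->S8

Build one automaton per condition and run them in lockstep. One (3 states) tracks whether and how much of `01` has been seen; the other (5 states) tracks the count of `1`s, saturating at 4. Each combined state is a pair, one component from each; accept when both components accept. Equivalent product states are then merged.
A 10-state machine:
        0   1  
>  S0   S1  S2 
   S1   S1  S3 
   S2   S4  S5 
 * S3   S3  S6 
   S4   S4  S6 
   S5   S7  S8 
 * S6   S6  S9 
   S7   S7  S9 
   S8   S8  S8 
 * S9   S9  S8 
(> = start, * = accepting)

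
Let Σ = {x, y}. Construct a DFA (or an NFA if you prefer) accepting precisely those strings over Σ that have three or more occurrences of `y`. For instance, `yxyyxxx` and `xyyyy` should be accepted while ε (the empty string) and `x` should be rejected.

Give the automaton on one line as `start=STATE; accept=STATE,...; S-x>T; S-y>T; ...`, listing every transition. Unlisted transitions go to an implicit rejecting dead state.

start=S0; accept=S3,S4; S0-x>S0; S0-y>S1; S1-x>S1; S1-y>S2; S2-x>S2; S2-y>S3; S3-x>S3; S3-y>S4; S4-x>S4; S4-y>S4

Only the number of `y`s matters, and only up to 4. Make a chain S0 → S1 → S2 → S3 → S4 advanced by each `y` (with S4 absorbing); every other symbol self-loops. The accepting set is {S3, S4}.
        x   y  
>  S0   S0  S1 
   S1   S1  S2 
   S2   S2  S3 
 * S3   S3  S4 
 * S4   S4  S4 
(> = start, * = accepting)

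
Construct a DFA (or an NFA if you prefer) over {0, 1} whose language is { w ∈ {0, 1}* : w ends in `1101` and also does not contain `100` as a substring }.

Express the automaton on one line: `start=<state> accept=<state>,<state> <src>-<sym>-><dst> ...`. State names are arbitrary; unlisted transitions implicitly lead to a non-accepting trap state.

start=q0 accept=q6 q0-0->q0 q0-1->q1 q1-0->q2 q1-1->q3 q2-0->q4 q2-1->q1 q3-0->q5 q3-1->q3 q4-0->q4 q4-1->q4 q5-0->q4 q5-1->q6 q6-0->q2 q6-1->q3

Handle the two conditions separately and then intersect. One (5 states) tracks how much of the suffix `1101` has currently been matched; the other (4 states) tracks partial matches of the forbidden pattern `100`. Each combined state is a pair, one component from each; accept when both components accept. After merging equivalent states the machine shrinks.
A 7-state machine:
        0   1  
>  q0   q0  q1 
   q1   q2  q3 
   q2   q4  q1 
   q3   q5  q3 
   q4   q4  q4 
   q5   q4  q6 
 * q6   q2  q3 
(> = start, * = accepting)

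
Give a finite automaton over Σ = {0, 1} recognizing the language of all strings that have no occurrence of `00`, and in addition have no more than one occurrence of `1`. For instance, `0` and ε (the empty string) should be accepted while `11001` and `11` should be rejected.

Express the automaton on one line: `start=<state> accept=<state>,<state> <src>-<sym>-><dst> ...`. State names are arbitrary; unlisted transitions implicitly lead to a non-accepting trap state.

Handle the two conditions separately and then intersect. The first has 3 states tracking partial matches of the forbidden pattern `00`; the second has 3 states tracking the count of `1`s, saturating at 2. A product state is a pair (one from each), accepting exactly when both do. After merging equivalent states the machine shrinks.
A 5-state machine:
       0  1 
>* A   B  C 
 * B   D  C 
 * C   E  D 
   D   D  D 
 * E   D  D 
(> = start, * = accepting)

start=A accept=A,B,C,E A-0->B A-1->C B-0->D B-1->C C-0->E C-1->D D-0->D D-1->D E-0->D E-1->D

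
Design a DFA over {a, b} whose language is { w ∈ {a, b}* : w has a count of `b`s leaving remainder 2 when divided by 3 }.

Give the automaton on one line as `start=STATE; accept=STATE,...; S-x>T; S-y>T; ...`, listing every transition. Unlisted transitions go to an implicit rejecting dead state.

The only thing that matters is how many `b`s have appeared, reduced mod 3. Use one state per residue: S0 for 0, …, S2 for 2. Reading `b` moves to the next residue; anything else stays put. S2 is accepting.
        a   b  
>  S0   S0  S1 
   S1   S1  S2 
 * S2   S2  S0 
(> = start, * = accepting)

start=S0; accept=S2; S0-a>S0; S0-b>S1; S1-a>S1; S1-b>S2; S2-a>S2; S2-b>S0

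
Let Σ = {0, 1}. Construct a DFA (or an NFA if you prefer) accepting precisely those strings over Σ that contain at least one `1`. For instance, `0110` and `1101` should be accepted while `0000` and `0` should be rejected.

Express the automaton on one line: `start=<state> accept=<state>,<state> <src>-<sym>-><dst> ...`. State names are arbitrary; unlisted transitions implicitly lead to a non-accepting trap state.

start=q0 accept=q1,q2 q0-0->q0 q0-1->q1 q1-0->q1 q1-1->q2 q2-0->q2 q2-1->q2

Count `1`s, saturating at 2: state q0 means no `1` yet, q1 means one `1` seen, q2 means more than one. Each `1` increments (capped at q2); other symbols loop. Accept from {q1, q2}.
3 states suffice.
        0   1  
>  q0   q0  q1 
 * q1   q1  q2 
 * q2   q2  q2 
(> = start, * = accepting)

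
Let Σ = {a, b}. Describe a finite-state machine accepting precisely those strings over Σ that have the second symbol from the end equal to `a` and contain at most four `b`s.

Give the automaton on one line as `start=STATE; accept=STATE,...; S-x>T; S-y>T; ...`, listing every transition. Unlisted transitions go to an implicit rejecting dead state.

Run two small machines in parallel and take their product. The first has 7 states tracking the last 2 symbols read; the second has 6 states tracking the count of `b`s, saturating at 5. A product state is a pair (one from each), accepting exactly when both do. Equivalent product states are then merged.
A 20-state machine:
          a    b  
>  s0     s1   s2 
   s1     s3   s4 
   s2     s5   s6 
 * s3     s3   s4 
 * s4     s5   s6 
   s5     s7   s8 
   s6     s9  s10 
 * s7     s7   s8 
 * s8     s9  s10 
   s9    s11  s12 
   s10   s13  s14 
 * s11   s11  s12 
 * s12   s13  s14 
   s13   s15  s16 
   s14   s17  s18 
 * s15   s15  s16 
 * s16   s17  s18 
   s17   s19  s18 
   s18   s18  s18 
 * s19   s19  s18 
(> = start, * = accepting)

start=s0; accept=s3,s4,s7,s8,s11,s12,s15,s16,s19; s0-a>s1; s0-b>s2; s1-a>s3; s1-b>s4; s2-a>s5; s2-b>s6; s3-a>s3; s3-b>s4; s4-a>s5; s4-b>s6; s5-a>s7; s5-b>s8; s6-a>s9; s6-b>s10; s7-a>s7; s7-b>s8; s8-a>s9; s8-b>s10; s9-a>s11; s9-b>s12; s10-a>s13; s10-b>s14; s11-a>s11; s11-b>s12; s12-a>s13; s12-b>s14; s13-a>s15; s13-b>s16; s14-a>s17; s14-b>s18; s15-a>s15; s15-b>s16; s16-a>s17; s16-b>s18; s17-a>s19; s17-b>s18; s18-a>s18; s18-b>s18; s19-a>s19; s19-b>s18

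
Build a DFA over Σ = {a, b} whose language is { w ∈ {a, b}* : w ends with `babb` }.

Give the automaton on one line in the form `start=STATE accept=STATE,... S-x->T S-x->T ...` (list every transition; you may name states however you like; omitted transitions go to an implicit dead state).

Let each state record the length of the longest suffix of the input read so far that is also a prefix of `babb`. s1 means the last symbol is `b`; s2 means the last 2 symbols are `ba`; s3 means the last 3 symbols are `bab`; s4 means the last 4 symbols are `babb`. Accept only at s4, where the string currently ends in `babb`.
With 5 states:
        a   b  
>  s0   s0  s1 
   s1   s2  s1 
   s2   s0  s3 
   s3   s2  s4 
 * s4   s2  s1 
(> = start, * = accepting)

start=s0 accept=s4 s0-a->s0 s0-b->s1 s1-a->s2 s1-b->s1 s2-a->s0 s2-b->s3 s3-a->s2 s3-b->s4 s4-a->s2 s4-b->s1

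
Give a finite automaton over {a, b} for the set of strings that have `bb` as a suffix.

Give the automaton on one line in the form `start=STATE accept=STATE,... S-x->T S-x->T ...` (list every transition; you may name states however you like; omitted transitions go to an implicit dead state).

start=q0 accept=q2 q0-a->q0 q0-b->q1 q1-a->q0 q1-b->q2 q2-a->q0 q2-b->q2

Let each state record the length of the longest suffix of the input read so far that is also a prefix of `bb`. q1 means the last symbol is `b`; q2 means the last 2 symbols are `bb`. Accept only at q2, where the string currently ends in `bb`.
        a   b  
>  q0   q0  q1 
   q1   q0  q2 
 * q2   q0  q2 
(> = start, * = accepting)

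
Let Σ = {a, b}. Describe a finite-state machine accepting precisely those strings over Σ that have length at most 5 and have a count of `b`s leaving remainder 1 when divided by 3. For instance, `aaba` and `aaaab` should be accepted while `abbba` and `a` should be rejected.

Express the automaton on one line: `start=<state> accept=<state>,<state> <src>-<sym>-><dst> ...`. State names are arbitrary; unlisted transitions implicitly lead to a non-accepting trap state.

Handle the two conditions separately and then intersect. One (7 states) tracks the input length, saturating at 6; the other (3 states) tracks the count of `b`s modulo 3. Each combined state is a pair, one component from each; accept when both components accept. Minimizing collapses redundant product states.
A 13-state machine:
          a    b  
>  s0     s1   s2 
   s1     s3   s4 
 * s2     s4   s5 
   s3     s6   s7 
 * s4     s7   s8 
   s5     s8   s6 
   s6     s9  s10 
 * s7    s10  s11 
   s8    s11   s9 
   s9    s11  s12 
 * s10   s12  s11 
   s11   s11  s11 
 * s12   s11  s11 
(> = start, * = accepting)

start=s0 accept=s2,s4,s7,s10,s12 s0-a->s1 s0-b->s2 s1-a->s3 s1-b->s4 s2-a->s4 s2-b->s5 s3-a->s6 s3-b->s7 s4-a->s7 s4-b->s8 s5-a->s8 s5-b->s6 s6-a->s9 s6-b->s10 s7-a->s10 s7-b->s11 s8-a->s11 s8-b->s9 s9-a->s11 s9-b->s12 s10-a->s12 s10-b->s11 s11-a->s11 s11-b->s11 s12-a->s11 s12-b->s11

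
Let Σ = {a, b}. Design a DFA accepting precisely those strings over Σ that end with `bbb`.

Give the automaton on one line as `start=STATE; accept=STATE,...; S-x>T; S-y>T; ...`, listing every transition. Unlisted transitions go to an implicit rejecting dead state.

start=s0; accept=s3; s0-a>s0; s0-b>s1; s1-a>s0; s1-b>s2; s2-a>s0; s2-b>s3; s3-a>s0; s3-b>s3

Remember how much of `bbb` the current input suffix matches. State s0 means no match yet; s1 means the last symbol is `b`; s2 means the last 2 symbols are `bb`; s3 means the last 3 symbols are `bbb`. Only s3 accepts. On a mismatch, fall back to the longest proper suffix that is still a prefix of `bbb`.
A 4-state machine:
        a   b  
>  s0   s0  s1 
   s1   s0  s2 
   s2   s0  s3 
 * s3   s0  s3 
(> = start, * = accepting)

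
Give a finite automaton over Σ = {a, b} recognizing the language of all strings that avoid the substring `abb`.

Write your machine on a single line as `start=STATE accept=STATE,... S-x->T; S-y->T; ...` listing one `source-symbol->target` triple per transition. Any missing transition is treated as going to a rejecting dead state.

start=S0; accept=S0,S1,S2; S0-a->S1; S0-b->S0; S1-a->S1; S1-b->S2; S2-a->S1; S2-b->S3; S3-a->S3; S3-b->S3

This is the complement of 'contains `abb`'. Use the same substring-matching states — S0 through S3 holding how much of `abb` has just been matched — but flip the accepting set: everything except the trap S3 accepts.
A 4-state machine:
        a   b  
>* S0   S1  S0 
 * S1   S1  S2 
 * S2   S1  S3 
   S3   S3  S3 
(> = start, * = accepting)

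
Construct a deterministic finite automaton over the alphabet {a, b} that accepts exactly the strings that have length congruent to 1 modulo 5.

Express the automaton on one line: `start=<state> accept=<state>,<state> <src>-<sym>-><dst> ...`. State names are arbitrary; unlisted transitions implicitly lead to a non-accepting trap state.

Count input length modulo 5: every symbol advances one step around the cycle S0 → S1 → S2 → S3 → S4 → S0. Accept at S1.
A 5-state machine:
        a   b  
>  S0   S1  S1 
 * S1   S2  S2 
   S2   S3  S3 
   S3   S4  S4 
   S4   S0  S0 
(> = start, * = accepting)

start=S0 accept=S1 S0-a->S1 S0-b->S1 S1-a->S2 S1-b->S2 S2-a->S3 S2-b->S3 S3-a->S4 S3-b->S4 S4-a->S0 S4-b->S0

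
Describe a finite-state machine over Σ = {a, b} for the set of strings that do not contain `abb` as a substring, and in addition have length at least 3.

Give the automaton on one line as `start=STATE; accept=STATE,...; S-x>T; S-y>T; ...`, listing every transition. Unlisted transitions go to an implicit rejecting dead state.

Run two small machines in parallel and take their product. One (4 states) tracks partial matches of the forbidden pattern `abb`; the other (5 states) tracks the input length, saturating at 4. Each combined state is a pair, one component from each; accept when both components accept.
With 14 states:
          a    b  
>  S0     S1   S2 
   S1     S3   S4 
   S2     S3   S5 
   S3     S6   S7 
   S4     S6   S8 
   S5     S6   S9 
 * S6    S10  S11 
 * S7    S10  S12 
   S8    S12  S12 
 * S9    S10  S13 
 * S10   S10  S11 
 * S11   S10  S12 
   S12   S12  S12 
 * S13   S10  S13 
(> = start, * = accepting)

start=S0; accept=S6,S7,S9,S10,S11,S13; S0-a>S1; S0-b>S2; S1-a>S3; S1-b>S4; S2-a>S3; S2-b>S5; S3-a>S6; S3-b>S7; S4-a>S6; S4-b>S8; S5-a>S6; S5-b>S9; S6-a>S10; S6-b>S11; S7-a>S10; S7-b>S12; S8-a>S12; S8-b>S12; S9-a>S10; S9-b>S13; S10-a>S10; S10-b>S11; S11-a>S10; S11-b>S12; S12-a>S12; S12-b>S12; S13-a>S10; S13-b>S13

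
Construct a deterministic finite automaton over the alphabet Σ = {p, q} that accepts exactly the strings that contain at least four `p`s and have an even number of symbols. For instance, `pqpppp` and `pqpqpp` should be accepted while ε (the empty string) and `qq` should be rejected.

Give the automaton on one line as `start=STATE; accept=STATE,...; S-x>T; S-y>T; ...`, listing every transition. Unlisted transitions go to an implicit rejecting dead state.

Run two small machines in parallel and take their product. One (6 states) tracks the count of `p`s, saturating at 5; the other (2 states) tracks the input length modulo 2. Each combined state is a pair, one component from each; accept when both components accept. After merging equivalent states the machine shrinks.
A 10-state machine:
        p   q  
>  S0   S1  S2 
   S1   S3  S4 
   S2   S4  S0 
   S3   S5  S6 
   S4   S6  S1 
   S5   S7  S8 
   S6   S8  S3 
 * S7   S9  S9 
   S8   S9  S5 
   S9   S7  S7 
(> = start, * = accepting)

start=S0; accept=S7; S0-p>S1; S0-q>S2; S1-p>S3; S1-q>S4; S2-p>S4; S2-q>S0; S3-p>S5; S3-q>S6; S4-p>S6; S4-q>S1; S5-p>S7; S5-q>S8; S6-p>S8; S6-q>S3; S7-p>S9; S7-q>S9; S8-p>S9; S8-q>S5; S9-p>S7; S9-q>S7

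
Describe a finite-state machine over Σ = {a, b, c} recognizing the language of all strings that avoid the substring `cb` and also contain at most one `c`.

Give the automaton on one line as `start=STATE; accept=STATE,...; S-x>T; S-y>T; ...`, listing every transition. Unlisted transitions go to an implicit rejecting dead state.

Run two small machines in parallel and take their product. One (3 states) tracks partial matches of the forbidden pattern `cb`; the other (3 states) tracks the count of `c`s, saturating at 2. Each combined state is a pair, one component from each; accept when both components accept. Equivalent product states are then merged.
A 4-state machine:
        a   b   c  
>* q0   q0  q0  q1 
 * q1   q2  q3  q3 
 * q2   q2  q2  q3 
   q3   q3  q3  q3 
(> = start, * = accepting)

start=q0; accept=q0,q1,q2; q0-a>q0; q0-b>q0; q0-c>q1; q1-a>q2; q1-b>q3; q1-c>q3; q2-a>q2; q2-b>q2; q2-c>q3; q3-a>q3; q3-b>q3; q3-c>q3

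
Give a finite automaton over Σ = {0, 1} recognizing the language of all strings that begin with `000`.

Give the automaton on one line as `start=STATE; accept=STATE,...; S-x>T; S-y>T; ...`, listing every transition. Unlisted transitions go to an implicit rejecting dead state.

Check the first 3 symbols one by one: A through C record how many have matched `000` so far; any wrong symbol goes to the dead state E. After all 3 match we enter the accepting sink D.
       0  1 
>  A   B  E 
   B   C  E 
   C   D  E 
 * D   D  D 
   E   E  E 
(> = start, * = accepting)

start=A; accept=D; A-0>B; A-1>E; B-0>C; B-1>E; C-0>D; C-1>E; D-0>D; D-1>D; E-0>E; E-1>E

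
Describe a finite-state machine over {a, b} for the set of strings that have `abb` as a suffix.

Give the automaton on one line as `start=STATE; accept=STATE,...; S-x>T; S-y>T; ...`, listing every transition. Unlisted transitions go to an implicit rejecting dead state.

start=S0; accept=S3; S0-a>S1; S0-b>S0; S1-a>S1; S1-b>S2; S2-a>S1; S2-b>S3; S3-a>S1; S3-b>S0

Remember how much of `abb` the current input suffix matches. State S0 means no match yet; S1 means the last symbol is `a`; S2 means the last 2 symbols are `ab`; S3 means the last 3 symbols are `abb`. Only S3 accepts. On a mismatch, fall back to the longest proper suffix that is still a prefix of `abb`.
4 states suffice.
        a   b  
>  S0   S1  S0 
   S1   S1  S2 
   S2   S1  S3 
 * S3   S1  S0 
(> = start, * = accepting)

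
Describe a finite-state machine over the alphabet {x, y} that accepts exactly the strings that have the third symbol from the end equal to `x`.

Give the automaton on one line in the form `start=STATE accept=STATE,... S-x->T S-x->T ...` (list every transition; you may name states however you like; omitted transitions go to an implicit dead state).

A DFA must remember the last 3 symbols (since which symbol is third-to-last isn't known until the input ends). Use one state per possible window of the last ≤3 symbols; accept from those whose window starts with `x`.
With 15 states:
          x    y  
>  q0     q1   q2 
   q1     q3   q4 
   q2     q5   q6 
   q3     q7   q8 
   q4     q9  q10 
   q5    q11  q12 
   q6    q13  q14 
 * q7     q7   q8 
 * q8     q9  q10 
 * q9    q11  q12 
 * q10   q13  q14 
   q11    q7   q8 
   q12    q9  q10 
   q13   q11  q12 
   q14   q13  q14 
(> = start, * = accepting)

start=q0 accept=q7,q8,q9,q10 q0-x->q1 q0-y->q2 q1-x->q3 q1-y->q4 q2-x->q5 q2-y->q6 q3-x->q7 q3-y->q8 q4-x->q9 q4-y->q10 q5-x->q11 q5-y->q12 q6-x->q13 q6-y->q14 q7-x->q7 q7-y->q8 q8-x->q9 q8-y->q10 q9-x->q11 q9-y->q12 q10-x->q13 q10-y->q14 q11-x->q7 q11-y->q8 q12-x->q9 q12-y->q10 q13-x->q11 q13-y->q12 q14-x->q13 q14-y->q14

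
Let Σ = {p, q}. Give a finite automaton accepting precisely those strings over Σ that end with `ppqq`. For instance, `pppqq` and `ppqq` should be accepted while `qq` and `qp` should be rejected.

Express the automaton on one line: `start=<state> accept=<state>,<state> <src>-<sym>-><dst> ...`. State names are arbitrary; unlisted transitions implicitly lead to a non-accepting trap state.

Remember how much of `ppqq` the current input suffix matches. State S0 means no match yet; S1 means the last symbol is `p`; S2 means the last 2 symbols are `pp`; S3 means the last 3 symbols are `ppq`; S4 means the last 4 symbols are `ppqq`. Only S4 accepts. On a mismatch, fall back to the longest proper suffix that is still a prefix of `ppqq`.
A 5-state machine:
        p   q  
>  S0   S1  S0 
   S1   S2  S0 
   S2   S2  S3 
   S3   S1  S4 
 * S4   S1  S0 
(> = start, * = accepting)

start=S0 accept=S4 S0-p->S1 S0-q->S0 S1-p->S2 S1-q->S0 S2-p->S2 S2-q->S3 S3-p->S1 S3-q->S4 S4-p->S1 S4-q->S0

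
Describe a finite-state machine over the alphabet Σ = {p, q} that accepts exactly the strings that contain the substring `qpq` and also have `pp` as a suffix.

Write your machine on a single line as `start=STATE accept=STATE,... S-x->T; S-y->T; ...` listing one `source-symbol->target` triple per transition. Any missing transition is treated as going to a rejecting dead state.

start=s0; accept=s7; s0-p->s1; s0-q->s2; s1-p->s3; s1-q->s2; s2-p->s4; s2-q->s2; s3-p->s3; s3-q->s2; s4-p->s3; s4-q->s5; s5-p->s6; s5-q->s5; s6-p->s7; s6-q->s5; s7-p->s7; s7-q->s5

Run two small machines in parallel and take their product. The first has 4 states tracking whether and how much of `qpq` has been seen; the second has 3 states tracking how much of the suffix `pp` has currently been matched. A product state is a pair (one from each), accepting exactly when both do.
        p   q  
>  s0   s1  s2 
   s1   s3  s2 
   s2   s4  s2 
   s3   s3  s2 
   s4   s3  s5 
   s5   s6  s5 
   s6   s7  s5 
 * s7   s7  s5 
(> = start, * = accepting)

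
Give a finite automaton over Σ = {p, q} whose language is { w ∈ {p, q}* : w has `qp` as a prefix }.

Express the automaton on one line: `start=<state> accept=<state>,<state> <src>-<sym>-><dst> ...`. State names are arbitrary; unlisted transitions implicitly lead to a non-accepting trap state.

start=s0 accept=s2 s0-p->s3 s0-q->s1 s1-p->s2 s1-q->s3 s2-p->s2 s2-q->s2 s3-p->s3 s3-q->s3

Walk along `qp` while the input agrees: from s0 take `q` to s1, and so on. Any deviation drops to the rejecting sink s3. Once s2 is reached the prefix is confirmed and every continuation is accepted.
A 4-state machine:
        p   q  
>  s0   s3  s1 
   s1   s2  s3 
 * s2   s2  s2 
   s3   s3  s3 
(> = start, * = accepting)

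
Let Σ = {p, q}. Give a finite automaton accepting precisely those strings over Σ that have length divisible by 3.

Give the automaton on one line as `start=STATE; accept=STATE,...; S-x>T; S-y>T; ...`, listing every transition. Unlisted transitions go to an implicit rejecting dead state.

Count input length modulo 3: every symbol advances one step around the cycle s0 → s1 → s2 → s0. Accept at s0.
A 3-state machine:
        p   q  
>* s0   s1  s1 
   s1   s2  s2 
   s2   s0  s0 
(> = start, * = accepting)

start=s0; accept=s0; s0-p>s1; s0-q>s1; s1-p>s2; s1-q>s2; s2-p>s0; s2-q>s0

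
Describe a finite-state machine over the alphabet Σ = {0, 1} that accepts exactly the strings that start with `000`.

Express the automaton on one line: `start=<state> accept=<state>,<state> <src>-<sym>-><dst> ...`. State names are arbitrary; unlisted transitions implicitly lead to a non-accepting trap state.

Walk along `000` while the input agrees: from q0 take `0` to q1, and so on. Any deviation drops to the rejecting sink q4. Once q3 is reached the prefix is confirmed and every continuation is accepted.
With 5 states:
        0   1  
>  q0   q1  q4 
   q1   q2  q4 
   q2   q3  q4 
 * q3   q3  q3 
   q4   q4  q4 
(> = start, * = accepting)

start=q0 accept=q3 q0-0->q1 q0-1->q4 q1-0->q2 q1-1->q4 q2-0->q3 q2-1->q4 q3-0->q3 q3-1->q3 q4-0->q4 q4-1->q4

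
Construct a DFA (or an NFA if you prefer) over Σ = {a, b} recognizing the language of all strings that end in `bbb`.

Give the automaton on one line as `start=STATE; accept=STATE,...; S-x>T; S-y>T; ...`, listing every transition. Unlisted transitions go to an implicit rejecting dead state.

start=q0; accept=q3; q0-a>q0; q0-b>q1; q1-a>q0; q1-b>q2; q2-a>q0; q2-b>q3; q3-a>q0; q3-b>q3

Let each state record the length of the longest suffix of the input read so far that is also a prefix of `bbb`. q1 means the last symbol is `b`; q2 means the last 2 symbols are `bb`; q3 means the last 3 symbols are `bbb`. Accept only at q3, where the string currently ends in `bbb`.
A 4-state machine:
        a   b  
>  q0   q0  q1 
   q1   q0  q2 
   q2   q0  q3 
 * q3   q0  q3 
(> = start, * = accepting)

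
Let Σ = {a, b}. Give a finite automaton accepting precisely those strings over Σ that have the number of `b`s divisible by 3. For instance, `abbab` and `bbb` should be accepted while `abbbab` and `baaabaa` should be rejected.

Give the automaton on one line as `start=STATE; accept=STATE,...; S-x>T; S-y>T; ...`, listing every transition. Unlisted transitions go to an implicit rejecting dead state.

start=q0; accept=q0; q0-a>q0; q0-b>q1; q1-a>q1; q1-b>q2; q2-a>q2; q2-b>q0

Keep the running count of `b`s modulo 3: each `b` advances along the cycle q0 → q1 → q2 → q0 while other symbols loop. Accept at q0.
        a   b  
>* q0   q0  q1 
   q1   q1  q2 
   q2   q2  q0 
(> = start, * = accepting)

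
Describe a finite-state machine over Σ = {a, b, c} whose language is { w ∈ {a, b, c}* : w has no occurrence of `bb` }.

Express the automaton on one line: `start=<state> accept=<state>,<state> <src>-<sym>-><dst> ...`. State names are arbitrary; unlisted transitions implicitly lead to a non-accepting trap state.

start=q0 accept=q0,q1 q0-a->q0 q0-b->q1 q0-c->q0 q1-a->q0 q1-b->q2 q1-c->q0 q2-a->q2 q2-b->q2 q2-c->q2

Track partial matches of the forbidden pattern `bb`. State q2 is a dead state reached once `bb` has occurred; every other state accepts. q0 means no part of `bb` is currently matched.
3 states suffice.
        a   b   c  
>* q0   q0  q1  q0 
 * q1   q0  q2  q0 
   q2   q2  q2  q2 
(> = start, * = accepting)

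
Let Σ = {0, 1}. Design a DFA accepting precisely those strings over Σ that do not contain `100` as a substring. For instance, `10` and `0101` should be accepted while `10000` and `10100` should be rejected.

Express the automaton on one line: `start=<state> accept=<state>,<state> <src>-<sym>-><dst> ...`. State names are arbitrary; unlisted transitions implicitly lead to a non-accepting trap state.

start=q0 accept=q0,q1,q2 q0-0->q0 q0-1->q1 q1-0->q2 q1-1->q1 q2-0->q3 q2-1->q1 q3-0->q3 q3-1->q3

This is the complement of 'contains `100`'. Use the same substring-matching states — q0 through q3 holding how much of `100` has just been matched — but flip the accepting set: everything except the trap q3 accepts.
A 4-state machine:
        0   1  
>* q0   q0  q1 
 * q1   q2  q1 
 * q2   q3  q1 
   q3   q3  q3 
(> = start, * = accepting)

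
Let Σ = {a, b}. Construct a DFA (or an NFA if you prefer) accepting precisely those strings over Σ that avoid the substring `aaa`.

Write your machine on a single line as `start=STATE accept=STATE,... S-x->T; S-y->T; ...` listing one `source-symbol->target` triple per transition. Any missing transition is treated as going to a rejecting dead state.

start=s0; accept=s0,s1,s2; s0-a->s1; s0-b->s0; s1-a->s2; s1-b->s0; s2-a->s3; s2-b->s0; s3-a->s3; s3-b->s3

This is the complement of 'contains `aaa`'. Use the same substring-matching states — s0 through s3 holding how much of `aaa` has just been matched — but flip the accepting set: everything except the trap s3 accepts.
A 4-state machine:
        a   b  
>* s0   s1  s0 
 * s1   s2  s0 
 * s2   s3  s0 
   s3   s3  s3 
(> = start, * = accepting)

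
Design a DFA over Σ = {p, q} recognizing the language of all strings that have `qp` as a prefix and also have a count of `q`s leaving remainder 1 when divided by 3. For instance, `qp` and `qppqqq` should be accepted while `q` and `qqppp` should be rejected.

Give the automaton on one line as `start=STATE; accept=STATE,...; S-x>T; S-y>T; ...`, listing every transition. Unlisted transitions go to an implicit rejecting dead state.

start=S0; accept=S3; S0-p>S1; S0-q>S2; S1-p>S1; S1-q>S1; S2-p>S3; S2-q>S1; S3-p>S3; S3-q>S4; S4-p>S4; S4-q>S5; S5-p>S5; S5-q>S3

Run two small machines in parallel and take their product. The first has 4 states tracking whether the input so far still matches the prefix `qp`; the second has 3 states tracking the count of `q`s modulo 3. A product state is a pair (one from each), accepting exactly when both do. Minimizing collapses redundant product states.
With 6 states:
        p   q  
>  S0   S1  S2 
   S1   S1  S1 
   S2   S3  S1 
 * S3   S3  S4 
   S4   S4  S5 
   S5   S5  S3 
(> = start, * = accepting)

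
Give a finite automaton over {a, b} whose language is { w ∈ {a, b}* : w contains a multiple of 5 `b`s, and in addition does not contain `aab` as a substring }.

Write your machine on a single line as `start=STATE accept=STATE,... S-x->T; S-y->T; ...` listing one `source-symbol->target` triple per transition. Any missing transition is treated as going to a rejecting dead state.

start=q0; accept=q0,q1,q3; q0-a->q1; q0-b->q2; q1-a->q3; q1-b->q2; q2-a->q4; q2-b->q5; q3-a->q3; q3-b->q6; q4-a->q6; q4-b->q5; q5-a->q7; q5-b->q8; q6-a->q6; q6-b->q6; q7-a->q6; q7-b->q8; q8-a->q9; q8-b->q10; q9-a->q6; q9-b->q10; q10-a->q11; q10-b->q0; q11-a->q6; q11-b->q0

Build one automaton per condition and run them in lockstep. The first has 5 states tracking the count of `b`s modulo 5; the second has 4 states tracking partial matches of the forbidden pattern `aab`. A product state is a pair (one from each), accepting exactly when both do. Equivalent product states are then merged.
A 12-state machine:
          a    b  
>* q0     q1   q2 
 * q1     q3   q2 
   q2     q4   q5 
 * q3     q3   q6 
   q4     q6   q5 
   q5     q7   q8 
   q6     q6   q6 
   q7     q6   q8 
   q8     q9  q10 
   q9     q6  q10 
   q10   q11   q0 
   q11    q6   q0 
(> = start, * = accepting)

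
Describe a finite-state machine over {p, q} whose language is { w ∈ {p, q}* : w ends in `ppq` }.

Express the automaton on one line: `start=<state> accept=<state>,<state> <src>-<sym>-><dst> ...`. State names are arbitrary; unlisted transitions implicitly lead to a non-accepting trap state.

Remember how much of `ppq` the current input suffix matches. State A means no match yet; B means the last symbol is `p`; C means the last 2 symbols are `pp`; D means the last 3 symbols are `ppq`. Only D accepts. On a mismatch, fall back to the longest proper suffix that is still a prefix of `ppq`.
A 4-state machine:
       p  q 
>  A   B  A 
   B   C  A 
   C   C  D 
 * D   B  A 
(> = start, * = accepting)

start=A accept=D A-p->B A-q->A B-p->C B-q->A C-p->C C-q->D D-p->B D-q->A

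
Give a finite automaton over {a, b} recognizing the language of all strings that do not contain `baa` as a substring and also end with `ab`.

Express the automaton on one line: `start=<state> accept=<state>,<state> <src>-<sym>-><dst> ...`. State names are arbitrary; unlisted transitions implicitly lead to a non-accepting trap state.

Build one automaton per condition and run them in lockstep. The first has 4 states tracking partial matches of the forbidden pattern `baa`; the second has 3 states tracking how much of the suffix `ab` has currently been matched. A product state is a pair (one from each), accepting exactly when both do.
An 8-state machine:
        a   b  
>  s0   s1  s2 
   s1   s1  s3 
   s2   s4  s2 
 * s3   s4  s2 
   s4   s5  s3 
   s5   s5  s6 
   s6   s5  s7 
   s7   s5  s7 
(> = start, * = accepting)

start=s0 accept=s3 s0-a->s1 s0-b->s2 s1-a->s1 s1-b->s3 s2-a->s4 s2-b->s2 s3-a->s4 s3-b->s2 s4-a->s5 s4-b->s3 s5-a->s5 s5-b->s6 s6-a->s5 s6-b->s7 s7-a->s5 s7-b->s7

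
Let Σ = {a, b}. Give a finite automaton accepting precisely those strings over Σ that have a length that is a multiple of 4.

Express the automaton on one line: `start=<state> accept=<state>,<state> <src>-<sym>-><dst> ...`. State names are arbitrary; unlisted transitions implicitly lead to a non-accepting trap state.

Count input length modulo 4: every symbol advances one step around the cycle s0 → s1 → s2 → s3 → s0. Accept at s0.
A 4-state machine:
        a   b  
>* s0   s1  s1 
   s1   s2  s2 
   s2   s3  s3 
   s3   s0  s0 
(> = start, * = accepting)

start=s0 accept=s0 s0-a->s1 s0-b->s1 s1-a->s2 s1-b->s2 s2-a->s3 s2-b->s3 s3-a->s0 s3-b->s0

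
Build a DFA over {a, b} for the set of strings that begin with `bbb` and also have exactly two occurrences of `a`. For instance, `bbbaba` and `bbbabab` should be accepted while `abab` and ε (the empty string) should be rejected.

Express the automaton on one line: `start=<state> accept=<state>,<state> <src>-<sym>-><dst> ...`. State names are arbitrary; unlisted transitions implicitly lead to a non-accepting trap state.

Build one automaton per condition and run them in lockstep. One (5 states) tracks whether the input so far still matches the prefix `bbb`; the other (4 states) tracks the count of `a`s, saturating at 3. Each combined state is a pair, one component from each; accept when both components accept. Equivalent product states are then merged.
With 7 states:
        a   b  
>  s0   s1  s2 
   s1   s1  s1 
   s2   s1  s3 
   s3   s1  s4 
   s4   s5  s4 
   s5   s6  s5 
 * s6   s1  s6 
(> = start, * = accepting)

start=s0 accept=s6 s0-a->s1 s0-b->s2 s1-a->s1 s1-b->s1 s2-a->s1 s2-b->s3 s3-a->s1 s3-b->s4 s4-a->s5 s4-b->s4 s5-a->s6 s5-b->s5 s6-a->s1 s6-b->s6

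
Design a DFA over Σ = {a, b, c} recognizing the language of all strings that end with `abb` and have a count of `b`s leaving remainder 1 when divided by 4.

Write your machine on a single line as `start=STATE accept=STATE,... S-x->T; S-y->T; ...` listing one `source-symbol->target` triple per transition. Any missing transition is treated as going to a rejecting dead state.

Handle the two conditions separately and then intersect. One (4 states) tracks how much of the suffix `abb` has currently been matched; the other (4 states) tracks the count of `b`s modulo 4. Each combined state is a pair, one component from each; accept when both components accept. Equivalent product states are then merged.
A 7-state machine:
        a   b   c  
>  q0   q0  q1  q0 
   q1   q1  q2  q1 
   q2   q2  q3  q2 
   q3   q4  q0  q3 
   q4   q4  q5  q3 
   q5   q0  q6  q0 
 * q6   q1  q2  q1 
(> = start, * = accepting)

start=q0; accept=q6; q0-a->q0; q0-b->q1; q0-c->q0; q1-a->q1; q1-b->q2; q1-c->q1; q2-a->q2; q2-b->q3; q2-c->q2; q3-a->q4; q3-b->q0; q3-c->q3; q4-a->q4; q4-b->q5; q4-c->q3; q5-a->q0; q5-b->q6; q5-c->q0; q6-a->q1; q6-b->q2; q6-c->q1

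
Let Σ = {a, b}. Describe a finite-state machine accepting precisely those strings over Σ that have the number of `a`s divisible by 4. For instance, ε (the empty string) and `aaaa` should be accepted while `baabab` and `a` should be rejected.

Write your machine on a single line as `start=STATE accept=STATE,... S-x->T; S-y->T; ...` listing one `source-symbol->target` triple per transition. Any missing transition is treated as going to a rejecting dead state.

start=S0; accept=S0; S0-a->S1; S0-b->S0; S1-a->S2; S1-b->S1; S2-a->S3; S2-b->S2; S3-a->S0; S3-b->S3

Keep the running count of `a`s modulo 4: each `a` advances along the cycle S0 → S1 → S2 → S3 → S0 while other symbols loop. Accept at S0.
With 4 states:
        a   b  
>* S0   S1  S0 
   S1   S2  S1 
   S2   S3  S2 
   S3   S0  S3 
(> = start, * = accepting)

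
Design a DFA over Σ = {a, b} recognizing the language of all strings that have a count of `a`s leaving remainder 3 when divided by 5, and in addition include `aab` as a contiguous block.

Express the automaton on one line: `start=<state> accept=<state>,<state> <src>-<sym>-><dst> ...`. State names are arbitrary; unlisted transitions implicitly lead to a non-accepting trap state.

start=q0 accept=q8 q0-a->q1 q0-b->q0 q1-a->q2 q1-b->q3 q2-a->q4 q2-b->q5 q3-a->q6 q3-b->q3 q4-a->q7 q4-b->q8 q5-a->q8 q5-b->q5 q6-a->q4 q6-b->q9 q7-a->q10 q7-b->q11 q8-a->q11 q8-b->q8 q9-a->q12 q9-b->q9 q10-a->q13 q10-b->q14 q11-a->q14 q11-b->q11 q12-a->q7 q12-b->q15 q13-a->q2 q13-b->q16 q14-a->q16 q14-b->q14 q15-a->q17 q15-b->q15 q16-a->q5 q16-b->q16 q17-a->q10 q17-b->q18 q18-a->q19 q18-b->q18 q19-a->q13 q19-b->q0

Handle the two conditions separately and then intersect. The first has 5 states tracking the count of `a`s modulo 5; the second has 4 states tracking whether and how much of `aab` has been seen. A product state is a pair (one from each), accepting exactly when both do.
A 20-state machine:
          a    b  
>  q0     q1   q0 
   q1     q2   q3 
   q2     q4   q5 
   q3     q6   q3 
   q4     q7   q8 
   q5     q8   q5 
   q6     q4   q9 
   q7    q10  q11 
 * q8    q11   q8 
   q9    q12   q9 
   q10   q13  q14 
   q11   q14  q11 
   q12    q7  q15 
   q13    q2  q16 
   q14   q16  q14 
   q15   q17  q15 
   q16    q5  q16 
   q17   q10  q18 
   q18   q19  q18 
   q19   q13   q0 
(> = start, * = accepting)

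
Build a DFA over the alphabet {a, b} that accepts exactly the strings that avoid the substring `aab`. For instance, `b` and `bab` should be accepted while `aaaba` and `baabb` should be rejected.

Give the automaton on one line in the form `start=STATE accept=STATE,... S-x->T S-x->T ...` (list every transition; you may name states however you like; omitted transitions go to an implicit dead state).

Track partial matches of the forbidden pattern `aab`. State q3 is a dead state reached once `aab` has occurred; every other state accepts. q0 means no part of `aab` is currently matched.
4 states suffice.
        a   b  
>* q0   q1  q0 
 * q1   q2  q0 
 * q2   q2  q3 
   q3   q3  q3 
(> = start, * = accepting)

start=q0 accept=q0,q1,q2 q0-a->q1 q0-b->q0 q1-a->q2 q1-b->q0 q2-a->q2 q2-b->q3 q3-a->q3 q3-b->q3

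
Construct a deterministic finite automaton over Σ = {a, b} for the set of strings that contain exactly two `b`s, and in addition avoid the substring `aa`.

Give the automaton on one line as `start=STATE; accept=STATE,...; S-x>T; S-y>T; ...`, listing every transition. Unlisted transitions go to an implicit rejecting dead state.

Build one automaton per condition and run them in lockstep. One (4 states) tracks the count of `b`s, saturating at 3; the other (3 states) tracks partial matches of the forbidden pattern `aa`. Each combined state is a pair, one component from each; accept when both components accept. Minimizing collapses redundant product states.
        a   b  
>  q0   q1  q2 
   q1   q3  q2 
   q2   q4  q5 
   q3   q3  q3 
   q4   q3  q5 
 * q5   q6  q3 
 * q6   q3  q3 
(> = start, * = accepting)

start=q0; accept=q5,q6; q0-a>q1; q0-b>q2; q1-a>q3; q1-b>q2; q2-a>q4; q2-b>q5; q3-a>q3; q3-b>q3; q4-a>q3; q4-b>q5; q5-a>q6; q5-b>q3; q6-a>q3; q6-b>q3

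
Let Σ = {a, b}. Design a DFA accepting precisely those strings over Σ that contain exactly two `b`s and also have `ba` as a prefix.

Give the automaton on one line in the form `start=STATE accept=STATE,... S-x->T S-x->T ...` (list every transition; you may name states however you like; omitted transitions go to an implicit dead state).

start=s0 accept=s6 s0-a->s1 s0-b->s2 s1-a->s1 s1-b->s3 s2-a->s4 s2-b->s5 s3-a->s3 s3-b->s5 s4-a->s4 s4-b->s6 s5-a->s5 s5-b->s7 s6-a->s6 s6-b->s8 s7-a->s7 s7-b->s7 s8-a->s8 s8-b->s8

Handle the two conditions separately and then intersect. One (4 states) tracks the count of `b`s, saturating at 3; the other (4 states) tracks whether the input so far still matches the prefix `ba`. Each combined state is a pair, one component from each; accept when both components accept.
A 9-state machine:
        a   b  
>  s0   s1  s2 
   s1   s1  s3 
   s2   s4  s5 
   s3   s3  s5 
   s4   s4  s6 
   s5   s5  s7 
 * s6   s6  s8 
   s7   s7  s7 
   s8   s8  s8 
(> = start, * = accepting)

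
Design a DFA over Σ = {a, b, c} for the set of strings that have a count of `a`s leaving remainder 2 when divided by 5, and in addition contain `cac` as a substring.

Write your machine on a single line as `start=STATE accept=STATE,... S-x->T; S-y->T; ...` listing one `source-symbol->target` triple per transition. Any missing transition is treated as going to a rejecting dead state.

Handle the two conditions separately and then intersect. The first has 5 states tracking the count of `a`s modulo 5; the second has 4 states tracking whether and how much of `cac` has been seen. A product state is a pair (one from each), accepting exactly when both do.
20 states suffice.
          a    b    c  
>  q0     q1   q0   q2 
   q1     q3   q1   q4 
   q2     q5   q0   q2 
   q3     q6   q3   q7 
   q4     q8   q1   q4 
   q5     q3   q1   q9 
   q6    q10   q6  q11 
   q7    q12   q3   q7 
   q8     q6   q3  q13 
   q9    q13   q9   q9 
   q10    q0  q10  q14 
   q11   q15   q6  q11 
   q12   q10   q6  q16 
 * q13   q16  q13  q13 
   q14   q17  q10  q14 
   q15    q0  q10  q18 
   q16   q18  q16  q16 
   q17    q1   q0  q19 
   q18   q19  q18  q18 
   q19    q9  q19  q19 
(> = start, * = accepting)

start=q0; accept=q13; q0-a->q1; q0-b->q0; q0-c->q2; q1-a->q3; q1-b->q1; q1-c->q4; q2-a->q5; q2-b->q0; q2-c->q2; q3-a->q6; q3-b->q3; q3-c->q7; q4-a->q8; q4-b->q1; q4-c->q4; q5-a->q3; q5-b->q1; q5-c->q9; q6-a->q10; q6-b->q6; q6-c->q11; q7-a->q12; q7-b->q3; q7-c->q7; q8-a->q6; q8-b->q3; q8-c->q13; q9-a->q13; q9-b->q9; q9-c->q9; q10-a->q0; q10-b->q10; q10-c->q14; q11-a->q15; q11-b->q6; q11-c->q11; q12-a->q10; q12-b->q6; q12-c->q16; q13-a->q16; q13-b->q13; q13-c->q13; q14-a->q17; q14-b->q10; q14-c->q14; q15-a->q0; q15-b->q10; q15-c->q18; q16-a->q18; q16-b->q16; q16-c->q16; q17-a->q1; q17-b->q0; q17-c->q19; q18-a->q19; q18-b->q18; q18-c->q18; q19-a->q9; q19-b->q19; q19-c->q19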